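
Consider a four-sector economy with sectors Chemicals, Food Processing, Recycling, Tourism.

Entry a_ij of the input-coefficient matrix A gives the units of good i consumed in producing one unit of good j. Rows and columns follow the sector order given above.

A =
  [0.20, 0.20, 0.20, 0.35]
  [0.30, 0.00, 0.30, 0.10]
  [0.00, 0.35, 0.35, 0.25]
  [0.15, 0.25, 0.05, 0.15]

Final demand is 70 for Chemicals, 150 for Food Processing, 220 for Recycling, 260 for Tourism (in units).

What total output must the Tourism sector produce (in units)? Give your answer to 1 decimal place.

x_T = 767.9

I − A =
  [   0.80    -0.20    -0.20    -0.35]
  [  -0.30     1.00    -0.30    -0.10]
  [   0.00    -0.35     0.65    -0.25]
  [  -0.15    -0.25    -0.05     0.85]
Compute the cofactors C_ij = (−1)^(i+j)·(3×3 minor ij) of I−A; the adjugate is their transpose:
adj(I−A) = Cᵀ =
  [ 0.414000   0.243000   0.260750   0.275750]
  [ 0.183000   0.390375   0.251500   0.195250]
  [ 0.150750   0.277125   0.527250   0.249750]
  [ 0.135750   0.174000   0.151000   0.376000]
det(I−A) = Σ_j (I−A)_1j·C_1j = (0.80)(0.414000) + (-0.20)(0.183000) + (-0.20)(0.150750) + (-0.35)(0.135750) = 0.2169375
(I − A)⁻¹ = adj(I−A) / det(I−A) ≈
  [   1.9084     1.1201     1.2020     1.2711]
  [   0.8436     1.7995     1.1593     0.9000]
  [   0.6949     1.2774     2.4304     1.1513]
  [   0.6258     0.8021     0.6961     1.7332]
x = (I − A)⁻¹ d = adj(I−A)·d / det(I−A), with det(I−A) = 0.2169375:
  x_C = (0.414000·70 + 0.243000·150 + 0.260750·220 + 0.275750·260) / 0.2169375 = 194.49 / 0.2169375 ≈ 896.5
  x_F = (0.183000·70 + 0.390375·150 + 0.251500·220 + 0.195250·260) / 0.2169375 = 177.46125 / 0.2169375 ≈ 818.0
  x_R = (0.150750·70 + 0.277125·150 + 0.527250·220 + 0.249750·260) / 0.2169375 = 233.05125 / 0.2169375 ≈ 1074.3
  x_T = (0.135750·70 + 0.174000·150 + 0.151000·220 + 0.376000·260) / 0.2169375 = 166.5825 / 0.2169375 ≈ 767.9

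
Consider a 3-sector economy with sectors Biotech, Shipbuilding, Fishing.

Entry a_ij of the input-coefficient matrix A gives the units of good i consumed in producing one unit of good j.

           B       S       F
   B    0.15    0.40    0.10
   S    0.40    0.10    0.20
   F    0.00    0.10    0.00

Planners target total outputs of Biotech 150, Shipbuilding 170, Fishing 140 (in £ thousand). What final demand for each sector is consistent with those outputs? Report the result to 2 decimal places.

d_B = 45.50, d_S = 65.00, d_F = 123.00

I − A =
  [   0.85    -0.40    -0.10]
  [  -0.40     0.90    -0.20]
  [   0.00    -0.10     1.00]
d = (I − A) x:
  d_B = (+0.85)·150 + (-0.40)·170 + (-0.10)·140 = 45.50
  d_S = (-0.40)·150 + (+0.90)·170 + (-0.20)·140 = 65.00
  d_F = (+0.00)·150 + (-0.10)·170 + (+1.00)·140 = 123.00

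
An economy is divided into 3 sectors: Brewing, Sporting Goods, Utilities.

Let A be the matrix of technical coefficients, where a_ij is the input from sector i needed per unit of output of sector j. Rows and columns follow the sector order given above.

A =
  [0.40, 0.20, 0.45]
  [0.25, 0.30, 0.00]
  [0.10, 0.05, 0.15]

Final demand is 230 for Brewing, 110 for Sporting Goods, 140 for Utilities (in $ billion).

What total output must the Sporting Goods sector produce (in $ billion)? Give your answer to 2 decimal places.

x_S = 417.40

I − A =
  [   0.60    -0.20    -0.45]
  [  -0.25     0.70     0.00]
  [  -0.10    -0.05     0.85]
Cofactors of I−A, C_ij = (−1)^(i+j)·(minor ij) (rows/columns in the sector order above):
  C_11 = (0.70)(0.85) − (0.00)(-0.05) = 0.5950
  C_12 = −[(-0.25)(0.85) − (0.00)(-0.10)] = 0.2125
  C_13 = (-0.25)(-0.05) − (0.70)(-0.10) = 0.0825
  C_21 = −[(-0.20)(0.85) − (-0.45)(-0.05)] = 0.1925
  C_22 = (0.60)(0.85) − (-0.45)(-0.10) = 0.4650
  C_23 = −[(0.60)(-0.05) − (-0.20)(-0.10)] = 0.0500
  C_31 = (-0.20)(0.00) − (-0.45)(0.70) = 0.3150
  C_32 = −[(0.60)(0.00) − (-0.45)(-0.25)] = 0.1125
  C_33 = (0.60)(0.70) − (-0.20)(-0.25) = 0.3700
det(I−A) = Σ_j (I−A)_1j·C_1j = (0.60)(0.5950) + (-0.20)(0.2125) + (-0.45)(0.0825) = 0.277375
adj(I−A) = Cᵀ =
  [ 0.5950   0.1925   0.3150]
  [ 0.2125   0.4650   0.1125]
  [ 0.0825   0.0500   0.3700]
(I − A)⁻¹ = adj(I−A) / det(I−A) ≈
  [   2.1451     0.6940     1.1356]
  [   0.7661     1.6764     0.4056]
  [   0.2974     0.1803     1.3339]
x = (I − A)⁻¹ d = adj(I−A)·d / det(I−A), with det(I−A) = 0.277375:
  x_B = (0.5950·230 + 0.1925·110 + 0.3150·140) / 0.277375 = 202.125 / 0.277375 ≈ 728.71
  x_S = (0.2125·230 + 0.4650·110 + 0.1125·140) / 0.277375 = 115.775 / 0.277375 ≈ 417.40
  x_U = (0.0825·230 + 0.0500·110 + 0.3700·140) / 0.277375 = 76.275 / 0.277375 ≈ 274.99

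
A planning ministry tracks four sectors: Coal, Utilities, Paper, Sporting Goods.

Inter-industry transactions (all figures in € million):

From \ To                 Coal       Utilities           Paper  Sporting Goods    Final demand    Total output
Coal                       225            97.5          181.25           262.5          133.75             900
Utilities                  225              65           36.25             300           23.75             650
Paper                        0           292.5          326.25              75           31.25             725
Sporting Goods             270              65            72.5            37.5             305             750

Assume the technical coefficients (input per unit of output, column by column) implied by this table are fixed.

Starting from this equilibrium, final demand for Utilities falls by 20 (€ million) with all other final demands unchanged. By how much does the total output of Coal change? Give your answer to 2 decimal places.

Δx_C = -26.94

Technical coefficients a_ij = z_ij / X_j:
  a_CC = 225/900 = 0.25, a_UC = 225/900 = 0.25, a_PC = 0/900 = 0.00, a_SC = 270/900 = 0.30
  a_CU = 97.5/650 = 0.15, a_UU = 65/650 = 0.10, a_PU = 292.5/650 = 0.45, a_SU = 65/650 = 0.10
  a_CP = 181.25/725 = 0.25, a_UP = 36.25/725 = 0.05, a_PP = 326.25/725 = 0.45, a_SP = 72.5/725 = 0.10
  a_CS = 262.5/750 = 0.35, a_US = 300/750 = 0.40, a_PS = 75/750 = 0.10, a_SS = 37.5/750 = 0.05
I − A =
  [   0.75    -0.15    -0.25    -0.35]
  [  -0.25     0.90    -0.05    -0.40]
  [   0.00    -0.45     0.55    -0.10]
  [  -0.30    -0.10    -0.10     0.95]
Compute the cofactors C_ij = (−1)^(i+j)·(3×3 minor ij) of I−A; the adjugate is their transpose:
adj(I−A) = Cᵀ =
  [ 0.399375   0.221250   0.250125   0.266625]
  [ 0.195625   0.319125   0.158500   0.223125]
  [ 0.190375   0.285375   0.454375   0.238125]
  [ 0.166750   0.133500   0.143500   0.305625]
det(I−A) = Σ_j (I−A)_1j·C_1j = (0.75)(0.399375) + (-0.15)(0.195625) + (-0.25)(0.190375) + (-0.35)(0.166750) = 0.16423125
(I − A)⁻¹ = adj(I−A) / det(I−A) ≈
  [   2.4318     1.3472     1.5230     1.6235]
  [   1.1912     1.9431     0.9651     1.3586]
  [   1.1592     1.7376     2.7667     1.4499]
  [   1.0153     0.8129     0.8738     1.8609]
Δx = (I − A)⁻¹ Δd with Δd having -20 in the Utilities component and 0 elsewhere.
So Δx_C = L_CU · (-20), where L_CU = adj(I−A)_CU / det(I−A) = 0.221250 / 0.16423125.
Δx_C = 0.221250 × (-20) / 0.16423125 = -4.425 / 0.16423125 ≈ -26.94.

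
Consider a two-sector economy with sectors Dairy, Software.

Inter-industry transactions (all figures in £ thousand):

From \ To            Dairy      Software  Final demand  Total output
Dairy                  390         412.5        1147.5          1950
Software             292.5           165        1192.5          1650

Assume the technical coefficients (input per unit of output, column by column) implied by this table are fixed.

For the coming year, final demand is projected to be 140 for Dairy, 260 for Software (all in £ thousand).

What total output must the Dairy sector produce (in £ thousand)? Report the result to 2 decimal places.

x_1 = 279.85

Technical coefficients a_ij = z_ij / X_j:
  a_11 = 390/1950 = 0.20, a_21 = 292.5/1950 = 0.15
  a_12 = 412.5/1650 = 0.25, a_22 = 165/1650 = 0.10
I − A =
  [   0.80    -0.25]
  [  -0.15     0.90]
det(I−A) = (0.80)(0.90) − (-0.25)(-0.15) = 0.6825
adj(I−A) = [[0.90, 0.25], [0.15, 0.80]]
(I − A)⁻¹ = adj(I−A) / det(I−A) ≈
  [   1.3187     0.3663]
  [   0.2198     1.1722]
x = (I − A)⁻¹ d = adj(I−A)·d / det(I−A), with det(I−A) = 0.6825:
  x_1 = (0.90·140 + 0.25·260) / 0.6825 = 191.00 / 0.6825 ≈ 279.85
  x_2 = (0.15·140 + 0.80·260) / 0.6825 = 229.00 / 0.6825 ≈ 335.53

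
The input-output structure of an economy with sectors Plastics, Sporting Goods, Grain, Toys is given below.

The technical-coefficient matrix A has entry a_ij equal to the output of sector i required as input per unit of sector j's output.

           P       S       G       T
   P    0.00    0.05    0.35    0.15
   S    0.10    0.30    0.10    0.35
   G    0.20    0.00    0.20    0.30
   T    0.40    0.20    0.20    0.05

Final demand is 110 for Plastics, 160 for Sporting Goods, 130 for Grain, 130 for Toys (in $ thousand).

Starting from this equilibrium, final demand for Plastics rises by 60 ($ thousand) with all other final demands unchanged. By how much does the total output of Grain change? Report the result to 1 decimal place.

Δx_G = 41.4

I − A =
  [   1.00    -0.05    -0.35    -0.15]
  [  -0.10     0.70    -0.10    -0.35]
  [  -0.20     0.00     0.80    -0.30]
  [  -0.40    -0.20    -0.20     0.95]
Compute the cofactors C_ij = (−1)^(i+j)·(3×3 minor ij) of I−A; the adjugate is their transpose:
adj(I−A) = Cᵀ =
  [ 0.42800   0.08000   0.24050   0.17300]
  [ 0.22700   0.53750   0.24425   0.31100]
  [ 0.20900   0.08150   0.53825   0.23300]
  [ 0.27200   0.16400   0.26600   0.50600]
det(I−A) = Σ_j (I−A)_1j·C_1j = (1.00)(0.42800) + (-0.05)(0.22700) + (-0.35)(0.20900) + (-0.15)(0.27200) = 0.3027
(I − A)⁻¹ = adj(I−A) / det(I−A) ≈
  [   1.4139     0.2643     0.7945     0.5715]
  [   0.7499     1.7757     0.8069     1.0274]
  [   0.6905     0.2692     1.7782     0.7697]
  [   0.8986     0.5418     0.8788     1.6716]
Δx = (I − A)⁻¹ Δd with Δd having +60 in the Plastics component and 0 elsewhere.
So Δx_G = L_GP · (+60), where L_GP = adj(I−A)_GP / det(I−A) = 0.20900 / 0.3027.
Δx_G = 0.20900 × (+60) / 0.3027 = 12.54 / 0.3027 ≈ 41.4.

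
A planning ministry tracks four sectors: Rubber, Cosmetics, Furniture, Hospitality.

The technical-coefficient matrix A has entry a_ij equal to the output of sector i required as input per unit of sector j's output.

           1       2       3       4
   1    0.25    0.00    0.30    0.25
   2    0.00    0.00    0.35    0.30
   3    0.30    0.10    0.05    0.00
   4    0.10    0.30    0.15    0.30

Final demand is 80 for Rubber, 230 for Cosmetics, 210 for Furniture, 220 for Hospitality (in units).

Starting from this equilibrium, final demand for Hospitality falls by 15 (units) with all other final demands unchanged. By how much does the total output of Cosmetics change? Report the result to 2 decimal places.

I − A =
  [   0.75     0.00    -0.30    -0.25]
  [   0.00     1.00    -0.35    -0.30]
  [  -0.30    -0.10     0.95     0.00]
  [  -0.10    -0.30    -0.15     0.70]
Compute the cofactors C_ij = (−1)^(i+j)·(3×3 minor ij) of I−A; the adjugate is their transpose:
adj(I−A) = Cᵀ =
  [ 0.55050   0.09600   0.24675   0.23775]
  [ 0.11550   0.40075   0.21775   0.21300]
  [ 0.18600   0.07250   0.43250   0.09750]
  [ 0.16800   0.20100   0.22125   0.59625]
det(I−A) = Σ_j (I−A)_1j·C_1j = (0.75)(0.55050) + (0.00)(0.11550) + (-0.30)(0.18600) + (-0.25)(0.16800) = 0.315075
(I − A)⁻¹ = adj(I−A) / det(I−A) ≈
  [   1.7472     0.3047     0.7831     0.7546]
  [   0.3666     1.2719     0.6911     0.6760]
  [   0.5903     0.2301     1.3727     0.3095]
  [   0.5332     0.6379     0.7022     1.8924]
Δx = (I − A)⁻¹ Δd with Δd having -15 in the Hospitality component and 0 elsewhere.
So Δx_2 = L_24 · (-15), where L_24 = adj(I−A)_24 / det(I−A) = 0.21300 / 0.315075.
Δx_2 = 0.21300 × (-15) / 0.315075 = -3.195 / 0.315075 ≈ -10.14.

Δx_2 = -10.14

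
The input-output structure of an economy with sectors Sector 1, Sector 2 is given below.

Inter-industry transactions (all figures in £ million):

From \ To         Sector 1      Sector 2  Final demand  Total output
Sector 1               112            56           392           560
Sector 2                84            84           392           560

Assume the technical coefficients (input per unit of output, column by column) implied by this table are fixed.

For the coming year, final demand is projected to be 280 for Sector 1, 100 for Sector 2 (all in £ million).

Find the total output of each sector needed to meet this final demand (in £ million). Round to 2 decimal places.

x_1 = 372.93, x_2 = 183.46

Technical coefficients a_ij = z_ij / X_j:
  a_11 = 112/560 = 0.20, a_21 = 84/560 = 0.15
  a_12 = 56/560 = 0.10, a_22 = 84/560 = 0.15
I − A =
  [   0.80    -0.10]
  [  -0.15     0.85]
det(I−A) = (0.80)(0.85) − (-0.10)(-0.15) = 0.6650
adj(I−A) = [[0.85, 0.10], [0.15, 0.80]]
(I − A)⁻¹ = adj(I−A) / det(I−A) ≈
  [   1.2782     0.1504]
  [   0.2256     1.2030]
x = (I − A)⁻¹ d = adj(I−A)·d / det(I−A), with det(I−A) = 0.6650:
  x_1 = (0.85·280 + 0.10·100) / 0.6650 = 248.00 / 0.6650 ≈ 372.93
  x_2 = (0.15·280 + 0.80·100) / 0.6650 = 122.00 / 0.6650 ≈ 183.46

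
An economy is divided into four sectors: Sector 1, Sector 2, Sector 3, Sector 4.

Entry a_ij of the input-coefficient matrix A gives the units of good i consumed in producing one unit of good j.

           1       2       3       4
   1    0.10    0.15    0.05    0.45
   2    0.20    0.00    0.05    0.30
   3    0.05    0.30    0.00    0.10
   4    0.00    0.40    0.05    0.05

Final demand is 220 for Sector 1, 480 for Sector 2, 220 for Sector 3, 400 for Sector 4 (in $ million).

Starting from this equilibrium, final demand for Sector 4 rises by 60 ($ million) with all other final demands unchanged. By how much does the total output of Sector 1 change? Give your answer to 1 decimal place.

I − A =
  [   0.90    -0.15    -0.05    -0.45]
  [  -0.20     1.00    -0.05    -0.30]
  [  -0.05    -0.30     1.00    -0.10]
  [   0.00    -0.40    -0.05     0.95]
Compute the cofactors C_ij = (−1)^(i+j)·(3×3 minor ij) of I−A; the adjugate is their transpose:
adj(I−A) = Cᵀ =
  [ 0.804250   0.344750   0.082375   0.498500]
  [ 0.192125   0.847000   0.070250   0.365875]
  [ 0.106500   0.308625   0.682500   0.219750]
  [ 0.086500   0.372875   0.065500   0.850625]
det(I−A) = Σ_j (I−A)_1j·C_1j = (0.90)(0.804250) + (-0.15)(0.192125) + (-0.05)(0.106500) + (-0.45)(0.086500) = 0.65075625
(I − A)⁻¹ = adj(I−A) / det(I−A) ≈
  [   1.2359     0.5298     0.1266     0.7660]
  [   0.2952     1.3016     0.1080     0.5622]
  [   0.1637     0.4743     1.0488     0.3377]
  [   0.1329     0.5730     0.1007     1.3071]
Δx = (I − A)⁻¹ Δd with Δd having +60 in the Sector 4 component and 0 elsewhere.
So Δx_1 = L_14 · (+60), where L_14 = adj(I−A)_14 / det(I−A) = 0.498500 / 0.65075625.
Δx_1 = 0.498500 × (+60) / 0.65075625 = 29.91 / 0.65075625 ≈ 46.0.

Δx_1 = 46.0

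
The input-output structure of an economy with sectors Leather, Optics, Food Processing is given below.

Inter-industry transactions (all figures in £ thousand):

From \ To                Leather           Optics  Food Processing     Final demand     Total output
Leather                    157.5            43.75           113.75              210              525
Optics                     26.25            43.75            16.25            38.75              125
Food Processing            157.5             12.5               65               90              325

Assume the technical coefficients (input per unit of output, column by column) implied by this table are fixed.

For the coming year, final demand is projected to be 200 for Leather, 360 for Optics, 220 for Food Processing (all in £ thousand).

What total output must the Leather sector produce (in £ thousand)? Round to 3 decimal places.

Technical coefficients a_ij = z_ij / X_j:
  a_LL = 157.5/525 = 0.30, a_OL = 26.25/525 = 0.05, a_FL = 157.5/525 = 0.30
  a_LO = 43.75/125 = 0.35, a_OO = 43.75/125 = 0.35, a_FO = 12.5/125 = 0.10
  a_LF = 113.75/325 = 0.35, a_OF = 16.25/325 = 0.05, a_FF = 65/325 = 0.20
I − A =
  [   0.70    -0.35    -0.35]
  [  -0.05     0.65    -0.05]
  [  -0.30    -0.10     0.80]
Cofactors of I−A, C_ij = (−1)^(i+j)·(minor ij) (rows/columns in the sector order above):
  C_11 = (0.65)(0.80) − (-0.05)(-0.10) = 0.5150
  C_12 = −[(-0.05)(0.80) − (-0.05)(-0.30)] = 0.0550
  C_13 = (-0.05)(-0.10) − (0.65)(-0.30) = 0.2000
  C_21 = −[(-0.35)(0.80) − (-0.35)(-0.10)] = 0.3150
  C_22 = (0.70)(0.80) − (-0.35)(-0.30) = 0.4550
  C_23 = −[(0.70)(-0.10) − (-0.35)(-0.30)] = 0.1750
  C_31 = (-0.35)(-0.05) − (-0.35)(0.65) = 0.2450
  C_32 = −[(0.70)(-0.05) − (-0.35)(-0.05)] = 0.0525
  C_33 = (0.70)(0.65) − (-0.35)(-0.05) = 0.4375
det(I−A) = Σ_j (I−A)_1j·C_1j = (0.70)(0.5150) + (-0.35)(0.0550) + (-0.35)(0.2000) = 0.27125
adj(I−A) = Cᵀ =
  [ 0.5150   0.3150   0.2450]
  [ 0.0550   0.4550   0.0525]
  [ 0.2000   0.1750   0.4375]
(I − A)⁻¹ = adj(I−A) / det(I−A) ≈
  [   1.8986     1.1613     0.9032]
  [   0.2028     1.6774     0.1935]
  [   0.7373     0.6452     1.6129]
x = (I − A)⁻¹ d = adj(I−A)·d / det(I−A), with det(I−A) = 0.27125:
  x_L = (0.5150·200 + 0.3150·360 + 0.2450·220) / 0.27125 = 270.30 / 0.27125 ≈ 996.498
  x_O = (0.0550·200 + 0.4550·360 + 0.0525·220) / 0.27125 = 186.35 / 0.27125 ≈ 687.005
  x_F = (0.2000·200 + 0.1750·360 + 0.4375·220) / 0.27125 = 199.25 / 0.27125 ≈ 734.562

x_L = 996.498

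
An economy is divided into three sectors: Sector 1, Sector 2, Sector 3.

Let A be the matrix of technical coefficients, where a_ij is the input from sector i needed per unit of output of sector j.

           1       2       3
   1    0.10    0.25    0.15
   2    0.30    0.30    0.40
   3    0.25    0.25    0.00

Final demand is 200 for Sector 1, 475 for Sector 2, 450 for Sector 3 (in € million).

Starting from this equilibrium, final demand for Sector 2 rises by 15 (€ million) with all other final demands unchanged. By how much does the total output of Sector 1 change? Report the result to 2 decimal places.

Δx_1 = 10.71

I − A =
  [   0.90    -0.25    -0.15]
  [  -0.30     0.70    -0.40]
  [  -0.25    -0.25     1.00]
Cofactors of I−A, C_ij = (−1)^(i+j)·(minor ij) (rows/columns in the sector order above):
  C_11 = (0.70)(1.00) − (-0.40)(-0.25) = 0.6000
  C_12 = −[(-0.30)(1.00) − (-0.40)(-0.25)] = 0.4000
  C_13 = (-0.30)(-0.25) − (0.70)(-0.25) = 0.2500
  C_21 = −[(-0.25)(1.00) − (-0.15)(-0.25)] = 0.2875
  C_22 = (0.90)(1.00) − (-0.15)(-0.25) = 0.8625
  C_23 = −[(0.90)(-0.25) − (-0.25)(-0.25)] = 0.2875
  C_31 = (-0.25)(-0.40) − (-0.15)(0.70) = 0.2050
  C_32 = −[(0.90)(-0.40) − (-0.15)(-0.30)] = 0.4050
  C_33 = (0.90)(0.70) − (-0.25)(-0.30) = 0.5550
det(I−A) = Σ_j (I−A)_1j·C_1j = (0.90)(0.6000) + (-0.25)(0.4000) + (-0.15)(0.2500) = 0.4025
adj(I−A) = Cᵀ =
  [ 0.6000   0.2875   0.2050]
  [ 0.4000   0.8625   0.4050]
  [ 0.2500   0.2875   0.5550]
(I − A)⁻¹ = adj(I−A) / det(I−A) ≈
  [   1.4907     0.7143     0.5093]
  [   0.9938     2.1429     1.0062]
  [   0.6211     0.7143     1.3789]
Δx = (I − A)⁻¹ Δd with Δd having +15 in the Sector 2 component and 0 elsewhere.
So Δx_1 = L_12 · (+15), where L_12 = adj(I−A)_12 / det(I−A) = 0.2875 / 0.4025.
Δx_1 = 0.2875 × (+15) / 0.4025 = 4.3125 / 0.4025 ≈ 10.71.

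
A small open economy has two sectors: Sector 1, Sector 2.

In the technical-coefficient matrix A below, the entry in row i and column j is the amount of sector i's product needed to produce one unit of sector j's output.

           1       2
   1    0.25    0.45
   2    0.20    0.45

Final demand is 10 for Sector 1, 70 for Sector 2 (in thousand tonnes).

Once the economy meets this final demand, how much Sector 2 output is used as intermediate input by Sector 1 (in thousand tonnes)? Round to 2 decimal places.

I − A =
  [   0.75    -0.45]
  [  -0.20     0.55]
det(I−A) = (0.75)(0.55) − (-0.45)(-0.20) = 0.3225
adj(I−A) = [[0.55, 0.45], [0.20, 0.75]]
(I − A)⁻¹ = adj(I−A) / det(I−A) ≈
  [   1.7054     1.3953]
  [   0.6202     2.3256]
First solve x = (I − A)⁻¹ d = adj(I−A)·d / det(I−A); in particular x_1 = (0.55·10 + 0.45·70) / 0.3225 = 37.00 / 0.3225 ≈ 114.7287.
Intermediate flow from 2 to 1: z_21 = a_21 · x_1 = 0.20 × 37.00 / 0.3225 = 7.40 / 0.3225 ≈ 22.95.

z_21 = 22.95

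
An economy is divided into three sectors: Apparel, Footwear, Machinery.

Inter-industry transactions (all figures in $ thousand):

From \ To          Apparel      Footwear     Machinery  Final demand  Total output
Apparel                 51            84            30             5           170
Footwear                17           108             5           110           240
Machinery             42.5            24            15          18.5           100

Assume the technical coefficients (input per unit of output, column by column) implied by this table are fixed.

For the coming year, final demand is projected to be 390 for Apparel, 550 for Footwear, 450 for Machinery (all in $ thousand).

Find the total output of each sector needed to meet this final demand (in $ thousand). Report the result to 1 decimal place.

x_1 = 1803.9, x_2 = 1439.7, x_3 = 1229.3

Technical coefficients a_ij = z_ij / X_j:
  a_11 = 51/170 = 0.30, a_21 = 17/170 = 0.10, a_31 = 42.5/170 = 0.25
  a_12 = 84/240 = 0.35, a_22 = 108/240 = 0.45, a_32 = 24/240 = 0.10
  a_13 = 30/100 = 0.30, a_23 = 5/100 = 0.05, a_33 = 15/100 = 0.15
I − A =
  [   0.70    -0.35    -0.30]
  [  -0.10     0.55    -0.05]
  [  -0.25    -0.10     0.85]
Cofactors of I−A, C_ij = (−1)^(i+j)·(minor ij) (rows/columns in the sector order above):
  C_11 = (0.55)(0.85) − (-0.05)(-0.10) = 0.4625
  C_12 = −[(-0.10)(0.85) − (-0.05)(-0.25)] = 0.0975
  C_13 = (-0.10)(-0.10) − (0.55)(-0.25) = 0.1475
  C_21 = −[(-0.35)(0.85) − (-0.30)(-0.10)] = 0.3275
  C_22 = (0.70)(0.85) − (-0.30)(-0.25) = 0.5200
  C_23 = −[(0.70)(-0.10) − (-0.35)(-0.25)] = 0.1575
  C_31 = (-0.35)(-0.05) − (-0.30)(0.55) = 0.1825
  C_32 = −[(0.70)(-0.05) − (-0.30)(-0.10)] = 0.0650
  C_33 = (0.70)(0.55) − (-0.35)(-0.10) = 0.3500
det(I−A) = Σ_j (I−A)_1j·C_1j = (0.70)(0.4625) + (-0.35)(0.0975) + (-0.30)(0.1475) = 0.245375
adj(I−A) = Cᵀ =
  [ 0.4625   0.3275   0.1825]
  [ 0.0975   0.5200   0.0650]
  [ 0.1475   0.1575   0.3500]
(I − A)⁻¹ = adj(I−A) / det(I−A) ≈
  [   1.8849     1.3347     0.7438]
  [   0.3974     2.1192     0.2649]
  [   0.6011     0.6419     1.4264]
x = (I − A)⁻¹ d = adj(I−A)·d / det(I−A), with det(I−A) = 0.245375:
  x_1 = (0.4625·390 + 0.3275·550 + 0.1825·450) / 0.245375 = 442.625 / 0.245375 ≈ 1803.9
  x_2 = (0.0975·390 + 0.5200·550 + 0.0650·450) / 0.245375 = 353.275 / 0.245375 ≈ 1439.7
  x_3 = (0.1475·390 + 0.1575·550 + 0.3500·450) / 0.245375 = 301.65 / 0.245375 ≈ 1229.3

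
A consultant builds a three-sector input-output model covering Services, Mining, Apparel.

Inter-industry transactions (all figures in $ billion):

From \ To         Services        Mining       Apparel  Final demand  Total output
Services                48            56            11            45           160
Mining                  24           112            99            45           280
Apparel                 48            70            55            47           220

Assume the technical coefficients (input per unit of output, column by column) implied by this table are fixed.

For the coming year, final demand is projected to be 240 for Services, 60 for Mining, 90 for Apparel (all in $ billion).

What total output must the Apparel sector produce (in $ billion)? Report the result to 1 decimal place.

Technical coefficients a_ij = z_ij / X_j:
  a_SS = 48/160 = 0.30, a_MS = 24/160 = 0.15, a_AS = 48/160 = 0.30
  a_SM = 56/280 = 0.20, a_MM = 112/280 = 0.40, a_AM = 70/280 = 0.25
  a_SA = 11/220 = 0.05, a_MA = 99/220 = 0.45, a_AA = 55/220 = 0.25
I − A =
  [   0.70    -0.20    -0.05]
  [  -0.15     0.60    -0.45]
  [  -0.30    -0.25     0.75]
Cofactors of I−A, C_ij = (−1)^(i+j)·(minor ij) (rows/columns in the sector order above):
  C_11 = (0.60)(0.75) − (-0.45)(-0.25) = 0.3375
  C_12 = −[(-0.15)(0.75) − (-0.45)(-0.30)] = 0.2475
  C_13 = (-0.15)(-0.25) − (0.60)(-0.30) = 0.2175
  C_21 = −[(-0.20)(0.75) − (-0.05)(-0.25)] = 0.1625
  C_22 = (0.70)(0.75) − (-0.05)(-0.30) = 0.5100
  C_23 = −[(0.70)(-0.25) − (-0.20)(-0.30)] = 0.2350
  C_31 = (-0.20)(-0.45) − (-0.05)(0.60) = 0.1200
  C_32 = −[(0.70)(-0.45) − (-0.05)(-0.15)] = 0.3225
  C_33 = (0.70)(0.60) − (-0.20)(-0.15) = 0.3900
det(I−A) = Σ_j (I−A)_1j·C_1j = (0.70)(0.3375) + (-0.20)(0.2475) + (-0.05)(0.2175) = 0.175875
adj(I−A) = Cᵀ =
  [ 0.3375   0.1625   0.1200]
  [ 0.2475   0.5100   0.3225]
  [ 0.2175   0.2350   0.3900]
(I − A)⁻¹ = adj(I−A) / det(I−A) ≈
  [   1.9190     0.9240     0.6823]
  [   1.4072     2.8998     1.8337]
  [   1.2367     1.3362     2.2175]
x = (I − A)⁻¹ d = adj(I−A)·d / det(I−A), with det(I−A) = 0.175875:
  x_S = (0.3375·240 + 0.1625·60 + 0.1200·90) / 0.175875 = 101.55 / 0.175875 ≈ 577.4
  x_M = (0.2475·240 + 0.5100·60 + 0.3225·90) / 0.175875 = 119.025 / 0.175875 ≈ 676.8
  x_A = (0.2175·240 + 0.2350·60 + 0.3900·90) / 0.175875 = 101.40 / 0.175875 ≈ 576.5

x_A = 576.5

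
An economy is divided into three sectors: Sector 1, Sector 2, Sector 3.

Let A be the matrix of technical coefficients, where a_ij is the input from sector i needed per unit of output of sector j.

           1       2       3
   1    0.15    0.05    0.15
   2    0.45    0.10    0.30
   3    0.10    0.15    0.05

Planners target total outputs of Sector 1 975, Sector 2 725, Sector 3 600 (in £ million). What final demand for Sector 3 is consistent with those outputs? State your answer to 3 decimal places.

d_3 = 363.750

I − A =
  [   0.85    -0.05    -0.15]
  [  -0.45     0.90    -0.30]
  [  -0.10    -0.15     0.95]
d = (I − A) x:
  d_1 = (+0.85)·975 + (-0.05)·725 + (-0.15)·600 = 702.500
  d_2 = (-0.45)·975 + (+0.90)·725 + (-0.30)·600 = 33.750
  d_3 = (-0.10)·975 + (-0.15)·725 + (+0.95)·600 = 363.750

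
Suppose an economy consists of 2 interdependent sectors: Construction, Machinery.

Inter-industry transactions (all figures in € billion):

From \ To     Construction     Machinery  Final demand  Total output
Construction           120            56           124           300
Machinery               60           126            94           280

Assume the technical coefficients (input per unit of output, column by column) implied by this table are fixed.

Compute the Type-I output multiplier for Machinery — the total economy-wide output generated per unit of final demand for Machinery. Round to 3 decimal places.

m_2 = 2.759

Technical coefficients a_ij = z_ij / X_j:
  a_11 = 120/300 = 0.40, a_21 = 60/300 = 0.20
  a_12 = 56/280 = 0.20, a_22 = 126/280 = 0.45
I − A =
  [   0.60    -0.20]
  [  -0.20     0.55]
det(I−A) = (0.60)(0.55) − (-0.20)(-0.20) = 0.2900
adj(I−A) = [[0.55, 0.20], [0.20, 0.60]]
(I − A)⁻¹ = adj(I−A) / det(I−A) ≈
  [   1.8966     0.6897]
  [   0.6897     2.0690]
The output multiplier for sector j is the column-j sum of the Leontief inverse (I − A)⁻¹ = adj(I−A) / det(I−A).
Column 2 of adj(I−A): (0.20, 0.60); det(I−A) = 0.2900.
m_2 = (0.20 + 0.60) / 0.2900 = 0.80 / 0.2900 ≈ 2.759.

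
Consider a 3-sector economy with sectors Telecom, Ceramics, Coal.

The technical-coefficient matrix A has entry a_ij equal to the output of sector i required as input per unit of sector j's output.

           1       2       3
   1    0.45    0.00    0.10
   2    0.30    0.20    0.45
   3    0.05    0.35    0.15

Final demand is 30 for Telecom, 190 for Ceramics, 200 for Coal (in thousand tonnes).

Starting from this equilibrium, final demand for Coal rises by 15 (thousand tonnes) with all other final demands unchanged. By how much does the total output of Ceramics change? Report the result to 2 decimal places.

I − A =
  [   0.55     0.00    -0.10]
  [  -0.30     0.80    -0.45]
  [  -0.05    -0.35     0.85]
Cofactors of I−A, C_ij = (−1)^(i+j)·(minor ij) (rows/columns in the sector order above):
  C_11 = (0.80)(0.85) − (-0.45)(-0.35) = 0.5225
  C_12 = −[(-0.30)(0.85) − (-0.45)(-0.05)] = 0.2775
  C_13 = (-0.30)(-0.35) − (0.80)(-0.05) = 0.1450
  C_21 = −[(0.00)(0.85) − (-0.10)(-0.35)] = 0.0350
  C_22 = (0.55)(0.85) − (-0.10)(-0.05) = 0.4625
  C_23 = −[(0.55)(-0.35) − (0.00)(-0.05)] = 0.1925
  C_31 = (0.00)(-0.45) − (-0.10)(0.80) = 0.0800
  C_32 = −[(0.55)(-0.45) − (-0.10)(-0.30)] = 0.2775
  C_33 = (0.55)(0.80) − (0.00)(-0.30) = 0.4400
det(I−A) = Σ_j (I−A)_1j·C_1j = (0.55)(0.5225) + (0.00)(0.2775) + (-0.10)(0.1450) = 0.272875
adj(I−A) = Cᵀ =
  [ 0.5225   0.0350   0.0800]
  [ 0.2775   0.4625   0.2775]
  [ 0.1450   0.1925   0.4400]
(I − A)⁻¹ = adj(I−A) / det(I−A) ≈
  [   1.9148     0.1283     0.2932]
  [   1.0169     1.6949     1.0169]
  [   0.5314     0.7055     1.6125]
Δx = (I − A)⁻¹ Δd with Δd having +15 in the Coal component and 0 elsewhere.
So Δx_2 = L_23 · (+15), where L_23 = adj(I−A)_23 / det(I−A) = 0.2775 / 0.272875.
Δx_2 = 0.2775 × (+15) / 0.272875 = 4.1625 / 0.272875 ≈ 15.25.

Δx_2 = 15.25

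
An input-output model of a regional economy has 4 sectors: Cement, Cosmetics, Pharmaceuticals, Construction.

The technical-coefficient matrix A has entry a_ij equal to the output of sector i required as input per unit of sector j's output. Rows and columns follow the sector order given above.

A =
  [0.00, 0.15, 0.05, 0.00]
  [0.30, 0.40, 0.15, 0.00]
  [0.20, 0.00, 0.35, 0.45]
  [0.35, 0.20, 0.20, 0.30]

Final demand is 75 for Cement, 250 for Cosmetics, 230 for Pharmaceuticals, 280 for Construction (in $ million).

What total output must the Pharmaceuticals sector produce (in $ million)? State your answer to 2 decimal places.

x_3 = 1210.61

I − A =
  [   1.00    -0.15    -0.05     0.00]
  [  -0.30     0.60    -0.15     0.00]
  [  -0.20     0.00     0.65    -0.45]
  [  -0.35    -0.20    -0.20     0.70]
Compute the cofactors C_ij = (−1)^(i+j)·(3×3 minor ij) of I−A; the adjugate is their transpose:
adj(I−A) = Cᵀ =
  [ 0.205500   0.059250   0.036750   0.023625]
  [ 0.154125   0.350125   0.115500   0.074250]
  [ 0.205500   0.134625   0.388500   0.249750]
  [ 0.205500   0.168125   0.162375   0.350250]
det(I−A) = Σ_j (I−A)_1j·C_1j = (1.00)(0.205500) + (-0.15)(0.154125) + (-0.05)(0.205500) + (0.00)(0.205500) = 0.17210625
(I − A)⁻¹ = adj(I−A) / det(I−A) ≈
  [   1.1940     0.3443     0.2135     0.1373]
  [   0.8955     2.0344     0.6711     0.4314]
  [   1.1940     0.7822     2.2573     1.4511]
  [   1.1940     0.9769     0.9435     2.0351]
x = (I − A)⁻¹ d = adj(I−A)·d / det(I−A), with det(I−A) = 0.17210625:
  x_1 = (0.205500·75 + 0.059250·250 + 0.036750·230 + 0.023625·280) / 0.17210625 = 45.2925 / 0.17210625 ≈ 263.17
  x_2 = (0.154125·75 + 0.350125·250 + 0.115500·230 + 0.074250·280) / 0.17210625 = 146.445625 / 0.17210625 ≈ 850.90
  x_3 = (0.205500·75 + 0.134625·250 + 0.388500·230 + 0.249750·280) / 0.17210625 = 208.35375 / 0.17210625 ≈ 1210.61
  x_4 = (0.205500·75 + 0.168125·250 + 0.162375·230 + 0.350250·280) / 0.17210625 = 192.86 / 0.17210625 ≈ 1120.59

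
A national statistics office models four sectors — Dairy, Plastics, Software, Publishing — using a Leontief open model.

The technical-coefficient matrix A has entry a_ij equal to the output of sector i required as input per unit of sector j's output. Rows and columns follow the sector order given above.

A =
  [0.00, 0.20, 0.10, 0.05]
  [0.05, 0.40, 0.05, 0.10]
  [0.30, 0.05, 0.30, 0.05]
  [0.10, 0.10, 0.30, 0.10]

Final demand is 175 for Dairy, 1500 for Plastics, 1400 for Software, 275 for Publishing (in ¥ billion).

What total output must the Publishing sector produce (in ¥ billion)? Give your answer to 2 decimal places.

x_4 = 1732.39

I − A =
  [   1.00    -0.20    -0.10    -0.05]
  [  -0.05     0.60    -0.05    -0.10]
  [  -0.30    -0.05     0.70    -0.05]
  [  -0.10    -0.10    -0.30     0.90]
Compute the cofactors C_ij = (−1)^(i+j)·(3×3 minor ij) of I−A; the adjugate is their transpose:
adj(I−A) = Cᵀ =
  [ 0.358000   0.132250   0.077250   0.038875]
  [ 0.060500   0.579500   0.081000   0.072250]
  [ 0.165000   0.106250   0.515750   0.049625]
  [ 0.101500   0.114500   0.189500   0.389250]
det(I−A) = Σ_j (I−A)_1j·C_1j = (1.00)(0.358000) + (-0.20)(0.060500) + (-0.10)(0.165000) + (-0.05)(0.101500) = 0.324325
(I − A)⁻¹ = adj(I−A) / det(I−A) ≈
  [   1.1038     0.4078     0.2382     0.1199]
  [   0.1865     1.7868     0.2497     0.2228]
  [   0.5087     0.3276     1.5902     0.1530]
  [   0.3130     0.3530     0.5843     1.2002]
x = (I − A)⁻¹ d = adj(I−A)·d / det(I−A), with det(I−A) = 0.324325:
  x_1 = (0.358000·175 + 0.132250·1500 + 0.077250·1400 + 0.038875·275) / 0.324325 = 379.865625 / 0.324325 ≈ 1171.25
  x_2 = (0.060500·175 + 0.579500·1500 + 0.081000·1400 + 0.072250·275) / 0.324325 = 1013.10625 / 0.324325 ≈ 3123.74
  x_3 = (0.165000·175 + 0.106250·1500 + 0.515750·1400 + 0.049625·275) / 0.324325 = 923.946875 / 0.324325 ≈ 2848.83
  x_4 = (0.101500·175 + 0.114500·1500 + 0.189500·1400 + 0.389250·275) / 0.324325 = 561.85625 / 0.324325 ≈ 1732.39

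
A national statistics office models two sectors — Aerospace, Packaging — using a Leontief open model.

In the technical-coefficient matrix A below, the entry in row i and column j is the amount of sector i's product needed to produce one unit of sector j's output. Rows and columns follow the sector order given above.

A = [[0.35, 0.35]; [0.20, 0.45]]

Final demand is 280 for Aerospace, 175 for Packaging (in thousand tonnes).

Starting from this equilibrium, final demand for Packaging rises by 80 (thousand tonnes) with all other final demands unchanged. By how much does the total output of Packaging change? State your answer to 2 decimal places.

Δx_P = 180.87

I − A =
  [   0.65    -0.35]
  [  -0.20     0.55]
det(I−A) = (0.65)(0.55) − (-0.35)(-0.20) = 0.2875
adj(I−A) = [[0.55, 0.35], [0.20, 0.65]]
(I − A)⁻¹ = adj(I−A) / det(I−A) ≈
  [   1.9130     1.2174]
  [   0.6957     2.2609]
Δx = (I − A)⁻¹ Δd with Δd having +80 in the Packaging component and 0 elsewhere.
So Δx_P = L_PP · (+80), where L_PP = adj(I−A)_PP / det(I−A) = 0.65 / 0.2875.
Δx_P = 0.65 × (+80) / 0.2875 = 52.00 / 0.2875 ≈ 180.87.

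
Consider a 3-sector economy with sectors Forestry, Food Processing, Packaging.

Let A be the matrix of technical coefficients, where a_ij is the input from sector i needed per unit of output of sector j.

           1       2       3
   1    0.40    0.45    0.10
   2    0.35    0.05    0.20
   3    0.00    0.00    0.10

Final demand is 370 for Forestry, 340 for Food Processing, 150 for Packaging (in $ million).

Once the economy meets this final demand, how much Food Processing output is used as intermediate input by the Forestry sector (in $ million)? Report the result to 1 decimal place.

z_21 = 454.2

I − A =
  [   0.60    -0.45    -0.10]
  [  -0.35     0.95    -0.20]
  [   0.00     0.00     0.90]
Cofactors of I−A, C_ij = (−1)^(i+j)·(minor ij) (rows/columns in the sector order above):
  C_11 = (0.95)(0.90) − (-0.20)(0.00) = 0.8550
  C_12 = −[(-0.35)(0.90) − (-0.20)(0.00)] = 0.3150
  C_13 = (-0.35)(0.00) − (0.95)(0.00) = 0.0000
  C_21 = −[(-0.45)(0.90) − (-0.10)(0.00)] = 0.4050
  C_22 = (0.60)(0.90) − (-0.10)(0.00) = 0.5400
  C_23 = −[(0.60)(0.00) − (-0.45)(0.00)] = 0.0000
  C_31 = (-0.45)(-0.20) − (-0.10)(0.95) = 0.1850
  C_32 = −[(0.60)(-0.20) − (-0.10)(-0.35)] = 0.1550
  C_33 = (0.60)(0.95) − (-0.45)(-0.35) = 0.4125
det(I−A) = Σ_j (I−A)_1j·C_1j = (0.60)(0.8550) + (-0.45)(0.3150) + (-0.10)(0.0000) = 0.37125
adj(I−A) = Cᵀ =
  [ 0.8550   0.4050   0.1850]
  [ 0.3150   0.5400   0.1550]
  [ 0.0000   0.0000   0.4125]
(I − A)⁻¹ = adj(I−A) / det(I−A) ≈
  [   2.3030     1.0909     0.4983]
  [   0.8485     1.4545     0.4175]
  [   0.0000     0.0000     1.1111]
First solve x = (I − A)⁻¹ d = adj(I−A)·d / det(I−A); in particular x_1 = (0.8550·370 + 0.4050·340 + 0.1850·150) / 0.37125 = 481.80 / 0.37125 ≈ 1297.778.
Intermediate flow from 2 to 1: z_21 = a_21 · x_1 = 0.35 × 481.80 / 0.37125 = 168.63 / 0.37125 ≈ 454.2.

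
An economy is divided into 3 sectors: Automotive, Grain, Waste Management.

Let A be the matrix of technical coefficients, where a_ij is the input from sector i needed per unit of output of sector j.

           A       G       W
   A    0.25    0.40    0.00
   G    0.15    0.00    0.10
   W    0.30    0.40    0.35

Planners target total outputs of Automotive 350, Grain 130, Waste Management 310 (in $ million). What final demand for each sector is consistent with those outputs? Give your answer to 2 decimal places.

I − A =
  [   0.75    -0.40     0.00]
  [  -0.15     1.00    -0.10]
  [  -0.30    -0.40     0.65]
d = (I − A) x:
  d_A = (+0.75)·350 + (-0.40)·130 + (+0.00)·310 = 210.50
  d_G = (-0.15)·350 + (+1.00)·130 + (-0.10)·310 = 46.50
  d_W = (-0.30)·350 + (-0.40)·130 + (+0.65)·310 = 44.50

d_A = 210.50, d_G = 46.50, d_W = 44.50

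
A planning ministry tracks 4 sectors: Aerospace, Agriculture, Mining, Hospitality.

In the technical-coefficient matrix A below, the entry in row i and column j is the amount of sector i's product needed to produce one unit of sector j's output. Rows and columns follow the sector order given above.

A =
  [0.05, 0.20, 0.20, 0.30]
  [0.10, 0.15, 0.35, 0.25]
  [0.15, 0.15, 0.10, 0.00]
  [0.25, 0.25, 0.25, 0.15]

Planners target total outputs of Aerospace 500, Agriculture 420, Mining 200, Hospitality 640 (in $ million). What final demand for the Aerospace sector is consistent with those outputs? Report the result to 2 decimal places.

I − A =
  [   0.95    -0.20    -0.20    -0.30]
  [  -0.10     0.85    -0.35    -0.25]
  [  -0.15    -0.15     0.90     0.00]
  [  -0.25    -0.25    -0.25     0.85]
d = (I − A) x:
  d_1 = (+0.95)·500 + (-0.20)·420 + (-0.20)·200 + (-0.30)·640 = 159.00
  d_2 = (-0.10)·500 + (+0.85)·420 + (-0.35)·200 + (-0.25)·640 = 77.00
  d_3 = (-0.15)·500 + (-0.15)·420 + (+0.90)·200 + (+0.00)·640 = 42.00
  d_4 = (-0.25)·500 + (-0.25)·420 + (-0.25)·200 + (+0.85)·640 = 264.00

d_1 = 159.00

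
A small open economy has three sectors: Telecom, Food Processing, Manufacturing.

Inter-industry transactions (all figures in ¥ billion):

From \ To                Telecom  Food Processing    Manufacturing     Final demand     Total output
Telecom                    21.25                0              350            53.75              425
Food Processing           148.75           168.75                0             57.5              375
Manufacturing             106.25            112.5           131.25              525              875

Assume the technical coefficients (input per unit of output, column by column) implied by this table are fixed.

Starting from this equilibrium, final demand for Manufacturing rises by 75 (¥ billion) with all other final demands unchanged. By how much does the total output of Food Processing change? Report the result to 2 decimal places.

Δx_F = 30.25

Technical coefficients a_ij = z_ij / X_j:
  a_TT = 21.25/425 = 0.05, a_FT = 148.75/425 = 0.35, a_MT = 106.25/425 = 0.25
  a_TF = 0/375 = 0.00, a_FF = 168.75/375 = 0.45, a_MF = 112.5/375 = 0.30
  a_TM = 350/875 = 0.40, a_FM = 0/875 = 0.00, a_MM = 131.25/875 = 0.15
I − A =
  [   0.95     0.00    -0.40]
  [  -0.35     0.55     0.00]
  [  -0.25    -0.30     0.85]
Cofactors of I−A, C_ij = (−1)^(i+j)·(minor ij) (rows/columns in the sector order above):
  C_11 = (0.55)(0.85) − (0.00)(-0.30) = 0.4675
  C_12 = −[(-0.35)(0.85) − (0.00)(-0.25)] = 0.2975
  C_13 = (-0.35)(-0.30) − (0.55)(-0.25) = 0.2425
  C_21 = −[(0.00)(0.85) − (-0.40)(-0.30)] = 0.1200
  C_22 = (0.95)(0.85) − (-0.40)(-0.25) = 0.7075
  C_23 = −[(0.95)(-0.30) − (0.00)(-0.25)] = 0.2850
  C_31 = (0.00)(0.00) − (-0.40)(0.55) = 0.2200
  C_32 = −[(0.95)(0.00) − (-0.40)(-0.35)] = 0.1400
  C_33 = (0.95)(0.55) − (0.00)(-0.35) = 0.5225
det(I−A) = Σ_j (I−A)_1j·C_1j = (0.95)(0.4675) + (0.00)(0.2975) + (-0.40)(0.2425) = 0.347125
adj(I−A) = Cᵀ =
  [ 0.4675   0.1200   0.2200]
  [ 0.2975   0.7075   0.1400]
  [ 0.2425   0.2850   0.5225]
(I − A)⁻¹ = adj(I−A) / det(I−A) ≈
  [   1.3468     0.3457     0.6338]
  [   0.8570     2.0382     0.4033]
  [   0.6986     0.8210     1.5052]
Δx = (I − A)⁻¹ Δd with Δd having +75 in the Manufacturing component and 0 elsewhere.
So Δx_F = L_FM · (+75), where L_FM = adj(I−A)_FM / det(I−A) = 0.1400 / 0.347125.
Δx_F = 0.1400 × (+75) / 0.347125 = 10.50 / 0.347125 ≈ 30.25.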